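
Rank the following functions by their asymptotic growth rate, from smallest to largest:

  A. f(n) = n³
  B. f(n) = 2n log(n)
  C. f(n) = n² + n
B < C < A

Comparing growth rates:
B = 2n log(n) is O(n log n)
C = n² + n is O(n²)
A = n³ is O(n³)

Therefore, the order from slowest to fastest is: B < C < A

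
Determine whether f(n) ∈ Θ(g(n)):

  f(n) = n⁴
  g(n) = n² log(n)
False

f(n) = n⁴ is O(n⁴), and g(n) = n² log(n) is O(n² log n).
Since they have different growth rates, f(n) = Θ(g(n)) is false.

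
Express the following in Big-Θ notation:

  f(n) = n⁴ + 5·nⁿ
Θ(nⁿ)

Order the terms by growth rate: n⁴ ≺ 5·nⁿ.
The fastest-growing term 5·nⁿ dominates as n → ∞; dropping its constant factor gives Θ(nⁿ).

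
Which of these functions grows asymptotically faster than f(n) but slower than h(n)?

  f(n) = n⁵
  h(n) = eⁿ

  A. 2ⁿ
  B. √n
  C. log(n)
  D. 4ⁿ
A

We need g(n) with n⁵ = o(g(n)) and g(n) = o(eⁿ), i.e. O(n⁵) ≺ g ≺ O(eⁿ).
Check each option:
  A. 2ⁿ — O(2ⁿ) is strictly between O(n⁵) and O(eⁿ) ✓
  B. √n — O(√n) does not grow strictly faster than f(n)
  C. log(n) — O(log n) does not grow strictly faster than f(n)
  D. 4ⁿ — O(4ⁿ) does not grow strictly slower than h(n)

Only option A (2ⁿ) lies strictly between.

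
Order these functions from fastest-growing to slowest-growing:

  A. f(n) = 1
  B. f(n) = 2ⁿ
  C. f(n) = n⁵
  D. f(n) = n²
B > C > D > A

Comparing growth rates:
B = 2ⁿ is O(2ⁿ)
C = n⁵ is O(n⁵)
D = n² is O(n²)
A = 1 is O(1)

Therefore, the order from fastest to slowest is: B > C > D > A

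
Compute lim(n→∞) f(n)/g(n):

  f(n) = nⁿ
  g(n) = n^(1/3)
∞

Since nⁿ (O(nⁿ)) grows faster than n^(1/3) (O(n^(1/3))),
the ratio f(n)/g(n) → ∞ as n → ∞.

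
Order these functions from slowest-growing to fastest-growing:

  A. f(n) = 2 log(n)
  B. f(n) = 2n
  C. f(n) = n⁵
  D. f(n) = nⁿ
A < B < C < D

Comparing growth rates:
A = 2 log(n) is O(log n)
B = 2n is O(n)
C = n⁵ is O(n⁵)
D = nⁿ is O(nⁿ)

Therefore, the order from slowest to fastest is: A < B < C < D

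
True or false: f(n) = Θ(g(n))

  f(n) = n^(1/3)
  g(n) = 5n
False

f(n) = n^(1/3) is O(n^(1/3)), and g(n) = 5n is O(n).
Since they have different growth rates, f(n) = Θ(g(n)) is false.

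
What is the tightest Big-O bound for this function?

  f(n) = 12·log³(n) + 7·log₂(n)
O(log³ n)

The dominant term in 12·log³(n) + 7·log₂(n) is 12·log³(n), which is Θ(log³ n).
Lower-order terms (7·log₂(n)) are asymptotically negligible.
Constants are absorbed, so the tightest bound is O(log³ n).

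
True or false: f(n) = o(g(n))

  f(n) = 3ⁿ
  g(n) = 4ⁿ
True

f(n) = 3ⁿ is O(3ⁿ), and g(n) = 4ⁿ is O(4ⁿ).
Since O(3ⁿ) grows strictly slower than O(4ⁿ), f(n) = o(g(n)) is true.
This means lim(n→∞) f(n)/g(n) = 0.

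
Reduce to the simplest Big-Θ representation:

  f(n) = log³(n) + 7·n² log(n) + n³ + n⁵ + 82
Θ(n⁵)

Order the terms by growth rate: 82 ≺ log³(n) ≺ 7·n² log(n) ≺ n³ ≺ n⁵.
The fastest-growing term n⁵ dominates as n → ∞; dropping its constant factor gives Θ(n⁵).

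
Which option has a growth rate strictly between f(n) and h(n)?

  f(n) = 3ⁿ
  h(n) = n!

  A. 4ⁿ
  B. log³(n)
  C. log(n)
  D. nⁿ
A

We need g(n) with 3ⁿ = o(g(n)) and g(n) = o(n!), i.e. O(3ⁿ) ≺ g ≺ O(n!).
Check each option:
  A. 4ⁿ — O(4ⁿ) is strictly between O(3ⁿ) and O(n!) ✓
  B. log³(n) — O(log³ n) does not grow strictly faster than f(n)
  C. log(n) — O(log n) does not grow strictly faster than f(n)
  D. nⁿ — O(nⁿ) does not grow strictly slower than h(n)

Only option A (4ⁿ) lies strictly between.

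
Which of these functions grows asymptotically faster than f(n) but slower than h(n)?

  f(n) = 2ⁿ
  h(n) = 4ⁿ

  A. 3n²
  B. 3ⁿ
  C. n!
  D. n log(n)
B

We need g(n) with 2ⁿ = o(g(n)) and g(n) = o(4ⁿ), i.e. O(2ⁿ) ≺ g ≺ O(4ⁿ).
Check each option:
  A. 3n² — O(n²) does not grow strictly faster than f(n)
  B. 3ⁿ — O(3ⁿ) is strictly between O(2ⁿ) and O(4ⁿ) ✓
  C. n! — O(n!) does not grow strictly slower than h(n)
  D. n log(n) — O(n log n) does not grow strictly faster than f(n)

Only option B (3ⁿ) lies strictly between.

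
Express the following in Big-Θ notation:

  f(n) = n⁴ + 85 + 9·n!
Θ(n!)

Order the terms by growth rate: 85 ≺ n⁴ ≺ 9·n!.
The fastest-growing term 9·n! dominates as n → ∞; dropping its constant factor gives Θ(n!).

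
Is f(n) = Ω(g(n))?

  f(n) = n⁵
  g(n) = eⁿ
False

f(n) = n⁵ is O(n⁵), and g(n) = eⁿ is O(eⁿ).
Since O(n⁵) grows slower than O(eⁿ), f(n) = Ω(g(n)) is false.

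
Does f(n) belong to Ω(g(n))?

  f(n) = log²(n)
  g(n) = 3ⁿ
False

f(n) = log²(n) is O(log² n), and g(n) = 3ⁿ is O(3ⁿ).
Since O(log² n) grows slower than O(3ⁿ), f(n) = Ω(g(n)) is false.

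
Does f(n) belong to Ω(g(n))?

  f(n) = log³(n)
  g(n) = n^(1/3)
False

f(n) = log³(n) is O(log³ n), and g(n) = n^(1/3) is O(n^(1/3)).
Since O(log³ n) grows slower than O(n^(1/3)), f(n) = Ω(g(n)) is false.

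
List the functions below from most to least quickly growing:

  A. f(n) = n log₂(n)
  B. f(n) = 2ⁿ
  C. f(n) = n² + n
B > C > A

Comparing growth rates:
B = 2ⁿ is O(2ⁿ)
C = n² + n is O(n²)
A = n log₂(n) is O(n log n)

Therefore, the order from fastest to slowest is: B > C > A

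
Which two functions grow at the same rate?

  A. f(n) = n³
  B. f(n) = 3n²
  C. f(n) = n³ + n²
A and C

Examining each function:
  A. n³ is O(n³)
  B. 3n² is O(n²)
  C. n³ + n² is O(n³)

Functions A and C both have the same complexity class.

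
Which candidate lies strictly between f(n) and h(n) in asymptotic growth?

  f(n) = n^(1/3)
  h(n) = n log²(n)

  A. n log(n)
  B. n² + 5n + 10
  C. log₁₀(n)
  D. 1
A

We need g(n) with n^(1/3) = o(g(n)) and g(n) = o(n log²(n)), i.e. O(n^(1/3)) ≺ g ≺ O(n log² n).
Check each option:
  A. n log(n) — O(n log n) is strictly between O(n^(1/3)) and O(n log² n) ✓
  B. n² + 5n + 10 — O(n²) does not grow strictly slower than h(n)
  C. log₁₀(n) — O(log n) does not grow strictly faster than f(n)
  D. 1 — O(1) does not grow strictly faster than f(n)

Only option A (n log(n)) lies strictly between.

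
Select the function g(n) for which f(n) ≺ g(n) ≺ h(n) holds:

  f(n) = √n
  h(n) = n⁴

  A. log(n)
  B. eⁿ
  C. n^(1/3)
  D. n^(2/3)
D

We need g(n) with √n = o(g(n)) and g(n) = o(n⁴), i.e. O(√n) ≺ g ≺ O(n⁴).
Check each option:
  A. log(n) — O(log n) does not grow strictly faster than f(n)
  B. eⁿ — O(eⁿ) does not grow strictly slower than h(n)
  C. n^(1/3) — O(n^(1/3)) does not grow strictly faster than f(n)
  D. n^(2/3) — O(n^(2/3)) is strictly between O(√n) and O(n⁴) ✓

Only option D (n^(2/3)) lies strictly between.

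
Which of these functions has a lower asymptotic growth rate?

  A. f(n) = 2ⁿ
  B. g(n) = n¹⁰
B

f(n) = 2ⁿ is O(2ⁿ), while g(n) = n¹⁰ is O(n¹⁰).
Since O(n¹⁰) grows slower than O(2ⁿ), g(n) is dominated.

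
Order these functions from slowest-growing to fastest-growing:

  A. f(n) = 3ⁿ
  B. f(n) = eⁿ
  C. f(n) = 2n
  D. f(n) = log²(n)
D < C < B < A

Comparing growth rates:
D = log²(n) is O(log² n)
C = 2n is O(n)
B = eⁿ is O(eⁿ)
A = 3ⁿ is O(3ⁿ)

Therefore, the order from slowest to fastest is: D < C < B < A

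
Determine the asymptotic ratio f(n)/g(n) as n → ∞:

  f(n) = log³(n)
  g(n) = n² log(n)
0

Since log³(n) (O(log³ n)) grows slower than n² log(n) (O(n² log n)),
the ratio f(n)/g(n) → 0 as n → ∞.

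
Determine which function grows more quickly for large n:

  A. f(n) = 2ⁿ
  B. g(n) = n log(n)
A

f(n) = 2ⁿ is O(2ⁿ), while g(n) = n log(n) is O(n log n).
Since O(2ⁿ) grows faster than O(n log n), f(n) dominates.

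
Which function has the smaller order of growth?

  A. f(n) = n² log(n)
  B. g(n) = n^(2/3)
B

f(n) = n² log(n) is O(n² log n), while g(n) = n^(2/3) is O(n^(2/3)).
Since O(n^(2/3)) grows slower than O(n² log n), g(n) is dominated.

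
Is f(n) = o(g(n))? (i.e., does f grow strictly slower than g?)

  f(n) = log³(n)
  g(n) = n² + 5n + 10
True

f(n) = log³(n) is O(log³ n), and g(n) = n² + 5n + 10 is O(n²).
Since O(log³ n) grows strictly slower than O(n²), f(n) = o(g(n)) is true.
This means lim(n→∞) f(n)/g(n) = 0.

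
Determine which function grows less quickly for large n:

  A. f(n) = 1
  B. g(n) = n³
A

f(n) = 1 is O(1), while g(n) = n³ is O(n³).
Since O(1) grows slower than O(n³), f(n) is dominated.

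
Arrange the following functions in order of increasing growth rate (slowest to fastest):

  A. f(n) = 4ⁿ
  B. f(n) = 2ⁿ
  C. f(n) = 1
C < B < A

Comparing growth rates:
C = 1 is O(1)
B = 2ⁿ is O(2ⁿ)
A = 4ⁿ is O(4ⁿ)

Therefore, the order from slowest to fastest is: C < B < A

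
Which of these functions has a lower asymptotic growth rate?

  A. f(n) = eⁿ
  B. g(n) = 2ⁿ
B

f(n) = eⁿ is O(eⁿ), while g(n) = 2ⁿ is O(2ⁿ).
Since O(2ⁿ) grows slower than O(eⁿ), g(n) is dominated.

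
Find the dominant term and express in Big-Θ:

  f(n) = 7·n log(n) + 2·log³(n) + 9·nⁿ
Θ(nⁿ)

Order the terms by growth rate: 2·log³(n) ≺ 7·n log(n) ≺ 9·nⁿ.
The fastest-growing term 9·nⁿ dominates as n → ∞; dropping its constant factor gives Θ(nⁿ).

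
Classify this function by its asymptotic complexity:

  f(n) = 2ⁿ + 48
O(2ⁿ)

The dominant term in 2ⁿ + 48 is 2ⁿ, which is Θ(2ⁿ).
Lower-order terms (48) are asymptotically negligible.
Constants are absorbed, so the tightest bound is O(2ⁿ).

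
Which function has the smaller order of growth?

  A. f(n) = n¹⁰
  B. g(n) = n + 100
B

f(n) = n¹⁰ is O(n¹⁰), while g(n) = n + 100 is O(n).
Since O(n) grows slower than O(n¹⁰), g(n) is dominated.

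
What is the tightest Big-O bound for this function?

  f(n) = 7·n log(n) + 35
O(n log n)

The dominant term in 7·n log(n) + 35 is 7·n log(n), which is Θ(n log n).
Lower-order terms (35) are asymptotically negligible.
Constants are absorbed, so the tightest bound is O(n log n).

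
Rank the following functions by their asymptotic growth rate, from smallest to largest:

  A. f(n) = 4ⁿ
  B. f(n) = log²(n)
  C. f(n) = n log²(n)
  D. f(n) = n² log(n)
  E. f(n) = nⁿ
B < C < D < A < E

Comparing growth rates:
B = log²(n) is O(log² n)
C = n log²(n) is O(n log² n)
D = n² log(n) is O(n² log n)
A = 4ⁿ is O(4ⁿ)
E = nⁿ is O(nⁿ)

Therefore, the order from slowest to fastest is: B < C < D < A < E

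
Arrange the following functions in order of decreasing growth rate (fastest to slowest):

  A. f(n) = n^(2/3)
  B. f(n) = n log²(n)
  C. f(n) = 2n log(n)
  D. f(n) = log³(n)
B > C > A > D

Comparing growth rates:
B = n log²(n) is O(n log² n)
C = 2n log(n) is O(n log n)
A = n^(2/3) is O(n^(2/3))
D = log³(n) is O(log³ n)

Therefore, the order from fastest to slowest is: B > C > A > D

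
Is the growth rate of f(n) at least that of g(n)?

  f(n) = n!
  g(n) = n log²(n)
True

f(n) = n! is O(n!), and g(n) = n log²(n) is O(n log² n).
Since O(n!) grows at least as fast as O(n log² n), f(n) = Ω(g(n)) is true.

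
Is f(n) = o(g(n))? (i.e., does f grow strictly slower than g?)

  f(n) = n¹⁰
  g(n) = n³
False

f(n) = n¹⁰ is O(n¹⁰), and g(n) = n³ is O(n³).
Since O(n¹⁰) grows faster than or equal to O(n³), f(n) = o(g(n)) is false.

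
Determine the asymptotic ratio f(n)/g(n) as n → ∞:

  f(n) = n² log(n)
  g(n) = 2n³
0

Since n² log(n) (O(n² log n)) grows slower than 2n³ (O(n³)),
the ratio f(n)/g(n) → 0 as n → ∞.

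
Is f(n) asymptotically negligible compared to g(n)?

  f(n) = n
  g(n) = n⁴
True

f(n) = n is O(n), and g(n) = n⁴ is O(n⁴).
Since O(n) grows strictly slower than O(n⁴), f(n) = o(g(n)) is true.
This means lim(n→∞) f(n)/g(n) = 0.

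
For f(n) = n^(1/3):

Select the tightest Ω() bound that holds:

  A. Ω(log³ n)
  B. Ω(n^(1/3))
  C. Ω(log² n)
B

f(n) = n^(1/3) is Ω(n^(1/3)).
All listed options are valid Big-Ω bounds (lower bounds),
but Ω(n^(1/3)) is the tightest (largest valid bound).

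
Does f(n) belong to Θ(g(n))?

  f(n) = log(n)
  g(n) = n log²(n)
False

f(n) = log(n) is O(log n), and g(n) = n log²(n) is O(n log² n).
Since they have different growth rates, f(n) = Θ(g(n)) is false.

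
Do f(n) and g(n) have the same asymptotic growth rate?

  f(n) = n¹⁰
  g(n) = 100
False

f(n) = n¹⁰ is O(n¹⁰), and g(n) = 100 is O(1).
Since they have different growth rates, f(n) = Θ(g(n)) is false.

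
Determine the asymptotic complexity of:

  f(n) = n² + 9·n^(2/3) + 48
O(n²)

The dominant term in n² + 9·n^(2/3) + 48 is n², which is Θ(n²).
Lower-order terms (9·n^(2/3), 48) are asymptotically negligible.
Constants are absorbed, so the tightest bound is O(n²).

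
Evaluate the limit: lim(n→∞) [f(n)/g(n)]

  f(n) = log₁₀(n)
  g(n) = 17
∞

Since log₁₀(n) (O(log n)) grows faster than 17 (O(1)),
the ratio f(n)/g(n) → ∞ as n → ∞.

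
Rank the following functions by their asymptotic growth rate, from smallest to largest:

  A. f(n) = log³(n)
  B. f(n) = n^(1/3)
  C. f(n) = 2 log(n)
C < A < B

Comparing growth rates:
C = 2 log(n) is O(log n)
A = log³(n) is O(log³ n)
B = n^(1/3) is O(n^(1/3))

Therefore, the order from slowest to fastest is: C < A < B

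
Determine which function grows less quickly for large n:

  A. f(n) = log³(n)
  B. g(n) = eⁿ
A

f(n) = log³(n) is O(log³ n), while g(n) = eⁿ is O(eⁿ).
Since O(log³ n) grows slower than O(eⁿ), f(n) is dominated.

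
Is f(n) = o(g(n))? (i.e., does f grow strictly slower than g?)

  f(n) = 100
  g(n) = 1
False

f(n) = 100 is O(1), and g(n) = 1 is O(1).
Since they have the same growth rate, f(n) = o(g(n)) is false.
(f = o(g) requires f to grow strictly slower, not equal.)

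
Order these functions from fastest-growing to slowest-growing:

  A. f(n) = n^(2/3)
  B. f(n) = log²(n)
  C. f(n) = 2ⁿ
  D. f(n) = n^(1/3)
C > A > D > B

Comparing growth rates:
C = 2ⁿ is O(2ⁿ)
A = n^(2/3) is O(n^(2/3))
D = n^(1/3) is O(n^(1/3))
B = log²(n) is O(log² n)

Therefore, the order from fastest to slowest is: C > A > D > B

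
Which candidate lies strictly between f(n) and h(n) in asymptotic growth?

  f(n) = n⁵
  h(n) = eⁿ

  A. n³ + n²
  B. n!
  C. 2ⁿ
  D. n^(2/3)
C

We need g(n) with n⁵ = o(g(n)) and g(n) = o(eⁿ), i.e. O(n⁵) ≺ g ≺ O(eⁿ).
Check each option:
  A. n³ + n² — O(n³) does not grow strictly faster than f(n)
  B. n! — O(n!) does not grow strictly slower than h(n)
  C. 2ⁿ — O(2ⁿ) is strictly between O(n⁵) and O(eⁿ) ✓
  D. n^(2/3) — O(n^(2/3)) does not grow strictly faster than f(n)

Only option C (2ⁿ) lies strictly between.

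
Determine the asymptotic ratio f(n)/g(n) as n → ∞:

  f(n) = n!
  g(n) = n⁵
∞

Since n! (O(n!)) grows faster than n⁵ (O(n⁵)),
the ratio f(n)/g(n) → ∞ as n → ∞.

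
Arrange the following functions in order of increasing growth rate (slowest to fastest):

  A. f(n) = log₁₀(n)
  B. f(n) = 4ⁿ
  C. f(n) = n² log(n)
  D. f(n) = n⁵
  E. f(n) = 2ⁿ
A < C < D < E < B

Comparing growth rates:
A = log₁₀(n) is O(log n)
C = n² log(n) is O(n² log n)
D = n⁵ is O(n⁵)
E = 2ⁿ is O(2ⁿ)
B = 4ⁿ is O(4ⁿ)

Therefore, the order from slowest to fastest is: A < C < D < E < B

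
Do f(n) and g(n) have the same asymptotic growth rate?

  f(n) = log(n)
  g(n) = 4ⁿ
False

f(n) = log(n) is O(log n), and g(n) = 4ⁿ is O(4ⁿ).
Since they have different growth rates, f(n) = Θ(g(n)) is false.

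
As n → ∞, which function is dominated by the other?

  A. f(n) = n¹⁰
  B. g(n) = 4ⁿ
A

f(n) = n¹⁰ is O(n¹⁰), while g(n) = 4ⁿ is O(4ⁿ).
Since O(n¹⁰) grows slower than O(4ⁿ), f(n) is dominated.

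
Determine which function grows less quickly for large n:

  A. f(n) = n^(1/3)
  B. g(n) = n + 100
A

f(n) = n^(1/3) is O(n^(1/3)), while g(n) = n + 100 is O(n).
Since O(n^(1/3)) grows slower than O(n), f(n) is dominated.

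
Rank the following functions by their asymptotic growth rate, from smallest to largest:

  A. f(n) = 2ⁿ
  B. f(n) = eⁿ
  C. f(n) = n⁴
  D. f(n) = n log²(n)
D < C < A < B

Comparing growth rates:
D = n log²(n) is O(n log² n)
C = n⁴ is O(n⁴)
A = 2ⁿ is O(2ⁿ)
B = eⁿ is O(eⁿ)

Therefore, the order from slowest to fastest is: D < C < A < B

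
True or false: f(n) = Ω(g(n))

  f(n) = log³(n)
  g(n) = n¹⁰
False

f(n) = log³(n) is O(log³ n), and g(n) = n¹⁰ is O(n¹⁰).
Since O(log³ n) grows slower than O(n¹⁰), f(n) = Ω(g(n)) is false.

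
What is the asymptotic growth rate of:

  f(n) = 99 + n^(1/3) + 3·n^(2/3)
Θ(n^(2/3))

Order the terms by growth rate: 99 ≺ n^(1/3) ≺ 3·n^(2/3).
The fastest-growing term 3·n^(2/3) dominates as n → ∞; dropping its constant factor gives Θ(n^(2/3)).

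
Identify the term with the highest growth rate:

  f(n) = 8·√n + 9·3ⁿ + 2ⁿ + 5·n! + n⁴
5·n!

Looking at each term:
  - 8·√n is O(√n)
  - 9·3ⁿ is O(3ⁿ)
  - 2ⁿ is O(2ⁿ)
  - 5·n! is O(n!)
  - n⁴ is O(n⁴)

The term 5·n! (O(n!)) grows fastest and dominates all others.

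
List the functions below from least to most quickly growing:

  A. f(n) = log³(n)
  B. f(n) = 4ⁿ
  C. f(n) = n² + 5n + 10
A < C < B

Comparing growth rates:
A = log³(n) is O(log³ n)
C = n² + 5n + 10 is O(n²)
B = 4ⁿ is O(4ⁿ)

Therefore, the order from slowest to fastest is: A < C < B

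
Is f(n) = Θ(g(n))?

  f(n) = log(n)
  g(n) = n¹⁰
False

f(n) = log(n) is O(log n), and g(n) = n¹⁰ is O(n¹⁰).
Since they have different growth rates, f(n) = Θ(g(n)) is false.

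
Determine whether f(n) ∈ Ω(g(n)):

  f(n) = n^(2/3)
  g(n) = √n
True

f(n) = n^(2/3) is O(n^(2/3)), and g(n) = √n is O(√n).
Since O(n^(2/3)) grows at least as fast as O(√n), f(n) = Ω(g(n)) is true.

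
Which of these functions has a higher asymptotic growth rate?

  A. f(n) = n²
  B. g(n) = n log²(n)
A

f(n) = n² is O(n²), while g(n) = n log²(n) is O(n log² n).
Since O(n²) grows faster than O(n log² n), f(n) dominates.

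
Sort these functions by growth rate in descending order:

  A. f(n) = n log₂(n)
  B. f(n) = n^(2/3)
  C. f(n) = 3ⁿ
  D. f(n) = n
C > A > D > B

Comparing growth rates:
C = 3ⁿ is O(3ⁿ)
A = n log₂(n) is O(n log n)
D = n is O(n)
B = n^(2/3) is O(n^(2/3))

Therefore, the order from fastest to slowest is: C > A > D > B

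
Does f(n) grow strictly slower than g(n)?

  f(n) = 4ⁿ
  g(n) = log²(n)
False

f(n) = 4ⁿ is O(4ⁿ), and g(n) = log²(n) is O(log² n).
Since O(4ⁿ) grows faster than or equal to O(log² n), f(n) = o(g(n)) is false.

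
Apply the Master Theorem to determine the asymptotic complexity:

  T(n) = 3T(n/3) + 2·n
Θ(n log n)

Master Theorem: a = 3, b = 3, f(n) = 2·n.
Compute the critical exponent d = log₃(3) = 1.
Compare f(n) = Θ(n) against n^d:
  k = 1 = d, so f(n) = Θ(n^d) — Case 2.
  Work is balanced across levels: T(n) = Θ(n^d log n) = Θ(n log n).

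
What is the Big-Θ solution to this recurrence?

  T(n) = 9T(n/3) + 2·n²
Θ(n² log n)

Master Theorem: a = 9, b = 3, f(n) = 2·n².
Compute the critical exponent d = log₃(9) = 2.
Compare f(n) = Θ(n²) against n^d:
  k = 2 = d, so f(n) = Θ(n^d) — Case 2.
  Work is balanced across levels: T(n) = Θ(n^d log n) = Θ(n² log n).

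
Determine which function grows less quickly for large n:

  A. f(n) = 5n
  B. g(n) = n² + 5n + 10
A

f(n) = 5n is O(n), while g(n) = n² + 5n + 10 is O(n²).
Since O(n) grows slower than O(n²), f(n) is dominated.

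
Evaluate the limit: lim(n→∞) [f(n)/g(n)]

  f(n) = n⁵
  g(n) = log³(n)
∞

Since n⁵ (O(n⁵)) grows faster than log³(n) (O(log³ n)),
the ratio f(n)/g(n) → ∞ as n → ∞.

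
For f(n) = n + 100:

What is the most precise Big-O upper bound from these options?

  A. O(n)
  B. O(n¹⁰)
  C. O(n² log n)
A

f(n) = n + 100 is O(n).
All listed options are valid Big-O bounds (upper bounds),
but O(n) is the tightest (smallest valid bound).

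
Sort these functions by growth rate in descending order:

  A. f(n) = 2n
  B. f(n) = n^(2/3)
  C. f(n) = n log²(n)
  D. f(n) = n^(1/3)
C > A > B > D

Comparing growth rates:
C = n log²(n) is O(n log² n)
A = 2n is O(n)
B = n^(2/3) is O(n^(2/3))
D = n^(1/3) is O(n^(1/3))

Therefore, the order from fastest to slowest is: C > A > B > D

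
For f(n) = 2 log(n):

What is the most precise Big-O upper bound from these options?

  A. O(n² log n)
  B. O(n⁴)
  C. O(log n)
C

f(n) = 2 log(n) is O(log n).
All listed options are valid Big-O bounds (upper bounds),
but O(log n) is the tightest (smallest valid bound).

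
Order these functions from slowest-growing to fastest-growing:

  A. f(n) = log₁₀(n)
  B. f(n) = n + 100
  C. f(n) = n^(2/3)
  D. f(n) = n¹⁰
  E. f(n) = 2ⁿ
A < C < B < D < E

Comparing growth rates:
A = log₁₀(n) is O(log n)
C = n^(2/3) is O(n^(2/3))
B = n + 100 is O(n)
D = n¹⁰ is O(n¹⁰)
E = 2ⁿ is O(2ⁿ)

Therefore, the order from slowest to fastest is: A < C < B < D < E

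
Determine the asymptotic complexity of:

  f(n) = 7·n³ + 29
O(n³)

The dominant term in 7·n³ + 29 is 7·n³, which is Θ(n³).
Lower-order terms (29) are asymptotically negligible.
Constants are absorbed, so the tightest bound is O(n³).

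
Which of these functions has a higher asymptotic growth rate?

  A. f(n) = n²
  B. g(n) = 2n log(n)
A

f(n) = n² is O(n²), while g(n) = 2n log(n) is O(n log n).
Since O(n²) grows faster than O(n log n), f(n) dominates.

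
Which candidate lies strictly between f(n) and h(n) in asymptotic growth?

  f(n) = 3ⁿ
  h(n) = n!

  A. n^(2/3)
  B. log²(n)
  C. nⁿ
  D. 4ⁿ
D

We need g(n) with 3ⁿ = o(g(n)) and g(n) = o(n!), i.e. O(3ⁿ) ≺ g ≺ O(n!).
Check each option:
  A. n^(2/3) — O(n^(2/3)) does not grow strictly faster than f(n)
  B. log²(n) — O(log² n) does not grow strictly faster than f(n)
  C. nⁿ — O(nⁿ) does not grow strictly slower than h(n)
  D. 4ⁿ — O(4ⁿ) is strictly between O(3ⁿ) and O(n!) ✓

Only option D (4ⁿ) lies strictly between.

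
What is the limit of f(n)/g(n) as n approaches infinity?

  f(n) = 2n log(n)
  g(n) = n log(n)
2

Since 2n log(n) and n log(n) have the same growth rate (O(n log n)),
the ratio converges to a constant: 2.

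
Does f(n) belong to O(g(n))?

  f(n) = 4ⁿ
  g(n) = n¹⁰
False

f(n) = 4ⁿ is O(4ⁿ), and g(n) = n¹⁰ is O(n¹⁰).
Since O(4ⁿ) grows faster than O(n¹⁰), f(n) = O(g(n)) is false.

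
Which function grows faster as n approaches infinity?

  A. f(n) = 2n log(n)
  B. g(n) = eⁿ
B

f(n) = 2n log(n) is O(n log n), while g(n) = eⁿ is O(eⁿ).
Since O(eⁿ) grows faster than O(n log n), g(n) dominates.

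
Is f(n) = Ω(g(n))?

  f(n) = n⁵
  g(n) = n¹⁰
False

f(n) = n⁵ is O(n⁵), and g(n) = n¹⁰ is O(n¹⁰).
Since O(n⁵) grows slower than O(n¹⁰), f(n) = Ω(g(n)) is false.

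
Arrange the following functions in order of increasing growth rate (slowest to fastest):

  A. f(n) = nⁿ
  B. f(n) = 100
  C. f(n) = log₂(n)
B < C < A

Comparing growth rates:
B = 100 is O(1)
C = log₂(n) is O(log n)
A = nⁿ is O(nⁿ)

Therefore, the order from slowest to fastest is: B < C < A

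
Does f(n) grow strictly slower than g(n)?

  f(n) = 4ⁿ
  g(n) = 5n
False

f(n) = 4ⁿ is O(4ⁿ), and g(n) = 5n is O(n).
Since O(4ⁿ) grows faster than or equal to O(n), f(n) = o(g(n)) is false.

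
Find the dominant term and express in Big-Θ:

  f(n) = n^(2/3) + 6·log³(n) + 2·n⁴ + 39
Θ(n⁴)

Order the terms by growth rate: 39 ≺ 6·log³(n) ≺ n^(2/3) ≺ 2·n⁴.
The fastest-growing term 2·n⁴ dominates as n → ∞; dropping its constant factor gives Θ(n⁴).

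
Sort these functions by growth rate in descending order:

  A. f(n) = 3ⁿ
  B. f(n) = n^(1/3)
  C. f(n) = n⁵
A > C > B

Comparing growth rates:
A = 3ⁿ is O(3ⁿ)
C = n⁵ is O(n⁵)
B = n^(1/3) is O(n^(1/3))

Therefore, the order from fastest to slowest is: A > C > B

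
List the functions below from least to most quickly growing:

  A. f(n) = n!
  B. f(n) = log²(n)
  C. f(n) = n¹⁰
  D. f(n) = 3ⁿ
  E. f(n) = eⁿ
B < C < E < D < A

Comparing growth rates:
B = log²(n) is O(log² n)
C = n¹⁰ is O(n¹⁰)
E = eⁿ is O(eⁿ)
D = 3ⁿ is O(3ⁿ)
A = n! is O(n!)

Therefore, the order from slowest to fastest is: B < C < E < D < A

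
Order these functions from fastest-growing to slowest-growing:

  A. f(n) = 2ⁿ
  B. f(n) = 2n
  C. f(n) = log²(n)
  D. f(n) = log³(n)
A > B > D > C

Comparing growth rates:
A = 2ⁿ is O(2ⁿ)
B = 2n is O(n)
D = log³(n) is O(log³ n)
C = log²(n) is O(log² n)

Therefore, the order from fastest to slowest is: A > B > D > C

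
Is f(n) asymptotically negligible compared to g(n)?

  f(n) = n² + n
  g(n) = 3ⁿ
True

f(n) = n² + n is O(n²), and g(n) = 3ⁿ is O(3ⁿ).
Since O(n²) grows strictly slower than O(3ⁿ), f(n) = o(g(n)) is true.
This means lim(n→∞) f(n)/g(n) = 0.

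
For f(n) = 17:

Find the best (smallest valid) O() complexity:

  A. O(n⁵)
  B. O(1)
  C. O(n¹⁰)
B

f(n) = 17 is O(1).
All listed options are valid Big-O bounds (upper bounds),
but O(1) is the tightest (smallest valid bound).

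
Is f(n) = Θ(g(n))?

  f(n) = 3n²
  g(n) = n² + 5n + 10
True

f(n) = 3n² and g(n) = n² + 5n + 10 are both O(n²).
Since they have the same asymptotic growth rate, f(n) = Θ(g(n)) is true.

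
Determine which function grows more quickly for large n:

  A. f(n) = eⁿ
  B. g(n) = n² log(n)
A

f(n) = eⁿ is O(eⁿ), while g(n) = n² log(n) is O(n² log n).
Since O(eⁿ) grows faster than O(n² log n), f(n) dominates.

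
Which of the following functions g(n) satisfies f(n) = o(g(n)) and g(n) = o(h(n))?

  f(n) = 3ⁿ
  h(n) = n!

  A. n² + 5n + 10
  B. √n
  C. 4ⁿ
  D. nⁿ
C

We need g(n) with 3ⁿ = o(g(n)) and g(n) = o(n!), i.e. O(3ⁿ) ≺ g ≺ O(n!).
Check each option:
  A. n² + 5n + 10 — O(n²) does not grow strictly faster than f(n)
  B. √n — O(√n) does not grow strictly faster than f(n)
  C. 4ⁿ — O(4ⁿ) is strictly between O(3ⁿ) and O(n!) ✓
  D. nⁿ — O(nⁿ) does not grow strictly slower than h(n)

Only option C (4ⁿ) lies strictly between.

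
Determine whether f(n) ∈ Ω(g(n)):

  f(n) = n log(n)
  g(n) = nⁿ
False

f(n) = n log(n) is O(n log n), and g(n) = nⁿ is O(nⁿ).
Since O(n log n) grows slower than O(nⁿ), f(n) = Ω(g(n)) is false.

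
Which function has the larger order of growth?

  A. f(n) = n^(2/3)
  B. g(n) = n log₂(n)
B

f(n) = n^(2/3) is O(n^(2/3)), while g(n) = n log₂(n) is O(n log n).
Since O(n log n) grows faster than O(n^(2/3)), g(n) dominates.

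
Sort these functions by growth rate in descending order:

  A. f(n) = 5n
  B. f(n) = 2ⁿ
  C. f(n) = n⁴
B > C > A

Comparing growth rates:
B = 2ⁿ is O(2ⁿ)
C = n⁴ is O(n⁴)
A = 5n is O(n)

Therefore, the order from fastest to slowest is: B > C > A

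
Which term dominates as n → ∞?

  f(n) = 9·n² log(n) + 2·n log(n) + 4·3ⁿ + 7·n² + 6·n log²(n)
4·3ⁿ

Looking at each term:
  - 9·n² log(n) is O(n² log n)
  - 2·n log(n) is O(n log n)
  - 4·3ⁿ is O(3ⁿ)
  - 7·n² is O(n²)
  - 6·n log²(n) is O(n log² n)

The term 4·3ⁿ (O(3ⁿ)) grows fastest and dominates all others.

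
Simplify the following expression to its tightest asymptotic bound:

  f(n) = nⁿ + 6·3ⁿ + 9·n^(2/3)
Θ(nⁿ)

Order the terms by growth rate: 9·n^(2/3) ≺ 6·3ⁿ ≺ nⁿ.
The fastest-growing term nⁿ dominates as n → ∞; dropping its constant factor gives Θ(nⁿ).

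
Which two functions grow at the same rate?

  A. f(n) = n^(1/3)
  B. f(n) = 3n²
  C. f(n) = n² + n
B and C

Examining each function:
  A. n^(1/3) is O(n^(1/3))
  B. 3n² is O(n²)
  C. n² + n is O(n²)

Functions B and C both have the same complexity class.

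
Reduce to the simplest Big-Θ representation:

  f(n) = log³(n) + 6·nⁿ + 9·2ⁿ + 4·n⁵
Θ(nⁿ)

Order the terms by growth rate: log³(n) ≺ 4·n⁵ ≺ 9·2ⁿ ≺ 6·nⁿ.
The fastest-growing term 6·nⁿ dominates as n → ∞; dropping its constant factor gives Θ(nⁿ).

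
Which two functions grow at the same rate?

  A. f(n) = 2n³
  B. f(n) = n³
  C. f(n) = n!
A and B

Examining each function:
  A. 2n³ is O(n³)
  B. n³ is O(n³)
  C. n! is O(n!)

Functions A and B both have the same complexity class.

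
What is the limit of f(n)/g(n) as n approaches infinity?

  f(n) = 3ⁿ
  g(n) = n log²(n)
∞

Since 3ⁿ (O(3ⁿ)) grows faster than n log²(n) (O(n log² n)),
the ratio f(n)/g(n) → ∞ as n → ∞.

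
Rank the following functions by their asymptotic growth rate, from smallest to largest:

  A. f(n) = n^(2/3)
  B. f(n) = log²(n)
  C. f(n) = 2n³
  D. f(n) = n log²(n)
B < A < D < C

Comparing growth rates:
B = log²(n) is O(log² n)
A = n^(2/3) is O(n^(2/3))
D = n log²(n) is O(n log² n)
C = 2n³ is O(n³)

Therefore, the order from slowest to fastest is: B < A < D < C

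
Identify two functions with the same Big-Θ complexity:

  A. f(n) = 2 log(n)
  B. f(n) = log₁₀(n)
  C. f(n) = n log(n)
A and B

Examining each function:
  A. 2 log(n) is O(log n)
  B. log₁₀(n) is O(log n)
  C. n log(n) is O(n log n)

Functions A and B both have the same complexity class.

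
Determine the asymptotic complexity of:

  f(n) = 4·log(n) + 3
O(log n)

The dominant term in 4·log(n) + 3 is 4·log(n), which is Θ(log n).
Lower-order terms (3) are asymptotically negligible.
Constants are absorbed, so the tightest bound is O(log n).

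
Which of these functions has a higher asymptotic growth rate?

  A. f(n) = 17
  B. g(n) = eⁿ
B

f(n) = 17 is O(1), while g(n) = eⁿ is O(eⁿ).
Since O(eⁿ) grows faster than O(1), g(n) dominates.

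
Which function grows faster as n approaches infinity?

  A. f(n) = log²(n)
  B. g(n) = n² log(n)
B

f(n) = log²(n) is O(log² n), while g(n) = n² log(n) is O(n² log n).
Since O(n² log n) grows faster than O(log² n), g(n) dominates.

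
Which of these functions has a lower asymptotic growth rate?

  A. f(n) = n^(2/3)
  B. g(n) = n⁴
A

f(n) = n^(2/3) is O(n^(2/3)), while g(n) = n⁴ is O(n⁴).
Since O(n^(2/3)) grows slower than O(n⁴), f(n) is dominated.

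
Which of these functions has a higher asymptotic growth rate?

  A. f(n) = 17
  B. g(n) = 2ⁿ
B

f(n) = 17 is O(1), while g(n) = 2ⁿ is O(2ⁿ).
Since O(2ⁿ) grows faster than O(1), g(n) dominates.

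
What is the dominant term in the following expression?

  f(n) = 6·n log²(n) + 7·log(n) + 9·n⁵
9·n⁵

Looking at each term:
  - 6·n log²(n) is O(n log² n)
  - 7·log(n) is O(log n)
  - 9·n⁵ is O(n⁵)

The term 9·n⁵ (O(n⁵)) grows fastest and dominates all others.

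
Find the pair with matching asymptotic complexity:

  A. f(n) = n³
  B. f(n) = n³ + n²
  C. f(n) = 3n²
A and B

Examining each function:
  A. n³ is O(n³)
  B. n³ + n² is O(n³)
  C. 3n² is O(n²)

Functions A and B both have the same complexity class.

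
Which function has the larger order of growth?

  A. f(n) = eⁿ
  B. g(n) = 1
A

f(n) = eⁿ is O(eⁿ), while g(n) = 1 is O(1).
Since O(eⁿ) grows faster than O(1), f(n) dominates.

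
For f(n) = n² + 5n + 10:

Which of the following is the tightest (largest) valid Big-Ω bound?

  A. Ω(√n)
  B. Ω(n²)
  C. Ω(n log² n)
B

f(n) = n² + 5n + 10 is Ω(n²).
All listed options are valid Big-Ω bounds (lower bounds),
but Ω(n²) is the tightest (largest valid bound).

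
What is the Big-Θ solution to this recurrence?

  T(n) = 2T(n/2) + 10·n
Θ(n log n)

Master Theorem: a = 2, b = 2, f(n) = 10·n.
Compute the critical exponent d = log₂(2) = 1.
Compare f(n) = Θ(n) against n^d:
  k = 1 = d, so f(n) = Θ(n^d) — Case 2.
  Work is balanced across levels: T(n) = Θ(n^d log n) = Θ(n log n).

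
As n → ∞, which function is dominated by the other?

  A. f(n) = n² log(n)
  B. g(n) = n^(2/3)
B

f(n) = n² log(n) is O(n² log n), while g(n) = n^(2/3) is O(n^(2/3)).
Since O(n^(2/3)) grows slower than O(n² log n), g(n) is dominated.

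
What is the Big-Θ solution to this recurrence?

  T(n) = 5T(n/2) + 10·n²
Θ(n^log₂(5))

Master Theorem: a = 5, b = 2, f(n) = 10·n².
Compute the critical exponent d = log₂(5) = 2.322.
Compare f(n) = Θ(n²) against n^d:
  k = 2 < d = 2.322, so f(n) = O(n^(d-ε)) — Case 1.
  The recursion cost dominates: T(n) = Θ(n^d) = Θ(n^log₂(5)).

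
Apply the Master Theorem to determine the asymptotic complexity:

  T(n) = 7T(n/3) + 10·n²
Θ(n²)

Master Theorem: a = 7, b = 3, f(n) = 10·n².
Compute the critical exponent d = log₃(7) = 1.771.
Compare f(n) = Θ(n²) against n^d:
  k = 2 > d = 1.771, so f(n) = Ω(n^(d+ε)) — Case 3.
  Regularity: a·(n/b)^2/n^2 = a/b^2 = 7/9 < 1 ✓.
  The top-level work dominates: T(n) = Θ(f(n)) = Θ(n²).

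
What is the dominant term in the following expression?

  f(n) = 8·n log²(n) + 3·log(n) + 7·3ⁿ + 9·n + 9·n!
9·n!

Looking at each term:
  - 8·n log²(n) is O(n log² n)
  - 3·log(n) is O(log n)
  - 7·3ⁿ is O(3ⁿ)
  - 9·n is O(n)
  - 9·n! is O(n!)

The term 9·n! (O(n!)) grows fastest and dominates all others.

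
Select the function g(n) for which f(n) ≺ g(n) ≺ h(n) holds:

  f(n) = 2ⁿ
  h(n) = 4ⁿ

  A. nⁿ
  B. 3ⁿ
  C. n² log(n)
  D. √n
B

We need g(n) with 2ⁿ = o(g(n)) and g(n) = o(4ⁿ), i.e. O(2ⁿ) ≺ g ≺ O(4ⁿ).
Check each option:
  A. nⁿ — O(nⁿ) does not grow strictly slower than h(n)
  B. 3ⁿ — O(3ⁿ) is strictly between O(2ⁿ) and O(4ⁿ) ✓
  C. n² log(n) — O(n² log n) does not grow strictly faster than f(n)
  D. √n — O(√n) does not grow strictly faster than f(n)

Only option B (3ⁿ) lies strictly between.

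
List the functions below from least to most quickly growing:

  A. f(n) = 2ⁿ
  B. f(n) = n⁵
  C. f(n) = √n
C < B < A

Comparing growth rates:
C = √n is O(√n)
B = n⁵ is O(n⁵)
A = 2ⁿ is O(2ⁿ)

Therefore, the order from slowest to fastest is: C < B < A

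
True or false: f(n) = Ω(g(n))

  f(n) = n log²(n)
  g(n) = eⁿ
False

f(n) = n log²(n) is O(n log² n), and g(n) = eⁿ is O(eⁿ).
Since O(n log² n) grows slower than O(eⁿ), f(n) = Ω(g(n)) is false.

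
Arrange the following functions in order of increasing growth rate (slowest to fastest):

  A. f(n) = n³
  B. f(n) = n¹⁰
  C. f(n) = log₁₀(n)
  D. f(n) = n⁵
C < A < D < B

Comparing growth rates:
C = log₁₀(n) is O(log n)
A = n³ is O(n³)
D = n⁵ is O(n⁵)
B = n¹⁰ is O(n¹⁰)

Therefore, the order from slowest to fastest is: C < A < D < B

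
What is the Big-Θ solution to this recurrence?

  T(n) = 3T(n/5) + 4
Θ(n^log₅(3))

Master Theorem: a = 3, b = 5, f(n) = 4.
Compute the critical exponent d = log₅(3) = 0.683.
Compare f(n) = Θ(1) against n^d:
  k = 0 < d = 0.683, so f(n) = O(n^(d-ε)) — Case 1.
  The recursion cost dominates: T(n) = Θ(n^d) = Θ(n^log₅(3)).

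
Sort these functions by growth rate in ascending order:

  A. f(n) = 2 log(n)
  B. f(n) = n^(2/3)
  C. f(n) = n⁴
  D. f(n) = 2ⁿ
A < B < C < D

Comparing growth rates:
A = 2 log(n) is O(log n)
B = n^(2/3) is O(n^(2/3))
C = n⁴ is O(n⁴)
D = 2ⁿ is O(2ⁿ)

Therefore, the order from slowest to fastest is: A < B < C < D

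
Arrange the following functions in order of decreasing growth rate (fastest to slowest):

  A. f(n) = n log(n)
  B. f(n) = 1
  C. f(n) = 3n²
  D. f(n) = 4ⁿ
D > C > A > B

Comparing growth rates:
D = 4ⁿ is O(4ⁿ)
C = 3n² is O(n²)
A = n log(n) is O(n log n)
B = 1 is O(1)

Therefore, the order from fastest to slowest is: D > C > A > B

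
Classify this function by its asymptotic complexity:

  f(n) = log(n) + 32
O(log n)

The dominant term in log(n) + 32 is log(n), which is Θ(log n).
Lower-order terms (32) are asymptotically negligible.
Constants are absorbed, so the tightest bound is O(log n).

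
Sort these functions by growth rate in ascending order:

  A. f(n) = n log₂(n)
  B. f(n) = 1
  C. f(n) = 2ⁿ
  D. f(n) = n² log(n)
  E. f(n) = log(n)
B < E < A < D < C

Comparing growth rates:
B = 1 is O(1)
E = log(n) is O(log n)
A = n log₂(n) is O(n log n)
D = n² log(n) is O(n² log n)
C = 2ⁿ is O(2ⁿ)

Therefore, the order from slowest to fastest is: B < E < A < D < C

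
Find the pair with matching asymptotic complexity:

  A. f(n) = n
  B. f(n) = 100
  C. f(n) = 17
B and C

Examining each function:
  A. n is O(n)
  B. 100 is O(1)
  C. 17 is O(1)

Functions B and C both have the same complexity class.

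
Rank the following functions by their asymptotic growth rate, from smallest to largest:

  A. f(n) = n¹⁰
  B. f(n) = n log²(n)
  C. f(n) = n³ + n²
B < C < A

Comparing growth rates:
B = n log²(n) is O(n log² n)
C = n³ + n² is O(n³)
A = n¹⁰ is O(n¹⁰)

Therefore, the order from slowest to fastest is: B < C < A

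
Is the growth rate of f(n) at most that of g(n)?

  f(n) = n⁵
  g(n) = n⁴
False

f(n) = n⁵ is O(n⁵), and g(n) = n⁴ is O(n⁴).
Since O(n⁵) grows faster than O(n⁴), f(n) = O(g(n)) is false.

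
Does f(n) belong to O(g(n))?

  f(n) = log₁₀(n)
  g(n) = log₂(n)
True

f(n) = log₁₀(n) and g(n) = log₂(n) are both O(log n).
Big-O permits equal growth rates (f ≤ c·g for some c), so f(n) = O(g(n)) is true.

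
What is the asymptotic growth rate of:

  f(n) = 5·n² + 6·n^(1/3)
Θ(n²)

Order the terms by growth rate: 6·n^(1/3) ≺ 5·n².
The fastest-growing term 5·n² dominates as n → ∞; dropping its constant factor gives Θ(n²).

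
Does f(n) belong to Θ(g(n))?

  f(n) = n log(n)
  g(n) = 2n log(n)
True

f(n) = n log(n) and g(n) = 2n log(n) are both O(n log n).
Since they have the same asymptotic growth rate, f(n) = Θ(g(n)) is true.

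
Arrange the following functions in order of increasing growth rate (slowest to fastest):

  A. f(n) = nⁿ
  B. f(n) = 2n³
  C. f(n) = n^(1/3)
C < B < A

Comparing growth rates:
C = n^(1/3) is O(n^(1/3))
B = 2n³ is O(n³)
A = nⁿ is O(nⁿ)

Therefore, the order from slowest to fastest is: C < B < A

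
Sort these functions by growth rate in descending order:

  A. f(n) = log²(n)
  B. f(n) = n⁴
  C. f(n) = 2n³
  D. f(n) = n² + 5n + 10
B > C > D > A

Comparing growth rates:
B = n⁴ is O(n⁴)
C = 2n³ is O(n³)
D = n² + 5n + 10 is O(n²)
A = log²(n) is O(log² n)

Therefore, the order from fastest to slowest is: B > C > D > A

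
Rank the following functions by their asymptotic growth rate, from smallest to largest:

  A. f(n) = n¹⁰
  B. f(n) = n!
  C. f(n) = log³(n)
C < A < B

Comparing growth rates:
C = log³(n) is O(log³ n)
A = n¹⁰ is O(n¹⁰)
B = n! is O(n!)

Therefore, the order from slowest to fastest is: C < A < B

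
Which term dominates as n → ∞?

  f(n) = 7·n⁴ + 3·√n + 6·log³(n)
7·n⁴

Looking at each term:
  - 7·n⁴ is O(n⁴)
  - 3·√n is O(√n)
  - 6·log³(n) is O(log³ n)

The term 7·n⁴ (O(n⁴)) grows fastest and dominates all others.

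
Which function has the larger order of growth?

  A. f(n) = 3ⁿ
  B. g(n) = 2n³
A

f(n) = 3ⁿ is O(3ⁿ), while g(n) = 2n³ is O(n³).
Since O(3ⁿ) grows faster than O(n³), f(n) dominates.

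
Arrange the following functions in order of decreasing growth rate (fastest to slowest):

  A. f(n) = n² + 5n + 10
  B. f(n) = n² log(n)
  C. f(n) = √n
B > A > C

Comparing growth rates:
B = n² log(n) is O(n² log n)
A = n² + 5n + 10 is O(n²)
C = √n is O(√n)

Therefore, the order from fastest to slowest is: B > A > C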